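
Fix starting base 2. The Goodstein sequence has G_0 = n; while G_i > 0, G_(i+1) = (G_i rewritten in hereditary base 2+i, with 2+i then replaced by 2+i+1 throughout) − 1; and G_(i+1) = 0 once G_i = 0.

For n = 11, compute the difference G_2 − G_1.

943

G_0=11  [base 2] 2^(2 + 1) + 2 + 1  →[2↦3]→  3^(3 + 1) + 3 + 1 = 85  −1 ⇒ G_1=84
G_1=84  [base 3] 3^(3 + 1) + 3  →[3↦4]→  4^(4 + 1) + 4 = 1028  −1 ⇒ G_2=1027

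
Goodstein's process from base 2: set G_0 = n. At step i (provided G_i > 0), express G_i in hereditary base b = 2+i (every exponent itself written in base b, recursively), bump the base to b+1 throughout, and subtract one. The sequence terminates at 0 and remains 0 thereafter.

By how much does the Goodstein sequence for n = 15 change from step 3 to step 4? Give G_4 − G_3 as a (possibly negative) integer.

307841

i=0: 15 = 2^(2 + 1) + 2^2 + 2 + 1 (b=2); 2→3: 3^(3 + 1) + 3^3 + 3 + 1 = 112; 112−1 = 111
i=1: 111 = 3^(3 + 1) + 3^3 + 3 (b=3); 3→4: 4^(4 + 1) + 4^4 + 4 = 1284; 1284−1 = 1283
i=2: 1283 = 4^(4 + 1) + 4^4 + 3 (b=4); 4→5: 5^(5 + 1) + 5^5 + 3 = 18753; 18753−1 = 18752
i=3: 18752 = 5^(5 + 1) + 5^5 + 2 (b=5); 5→6: 6^(6 + 1) + 6^6 + 2 = 326594; 326594−1 = 326593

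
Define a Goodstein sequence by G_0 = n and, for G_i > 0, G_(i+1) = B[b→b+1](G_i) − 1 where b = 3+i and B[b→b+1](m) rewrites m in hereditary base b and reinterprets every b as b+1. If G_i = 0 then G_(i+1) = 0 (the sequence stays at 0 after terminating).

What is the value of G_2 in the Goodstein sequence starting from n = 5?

5

5 —HB3→ 3 + 2 —bump→ 4 + 2 = 6 —(−1)→ 5
5 —HB4→ 4 + 1 —bump→ 5 + 1 = 6 —(−1)→ 5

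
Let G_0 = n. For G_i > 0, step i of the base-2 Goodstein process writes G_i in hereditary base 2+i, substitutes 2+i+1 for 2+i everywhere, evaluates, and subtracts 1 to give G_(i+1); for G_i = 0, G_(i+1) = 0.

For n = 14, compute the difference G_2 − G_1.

G_0 = 14. HB_2(14) = 2^(2 + 1) + 2^2 + 2. Bump = 111. G_1 = 110.
G_1 = 110. HB_3(110) = 3^(3 + 1) + 3^3 + 2. Bump = 1282. G_2 = 1281.

1171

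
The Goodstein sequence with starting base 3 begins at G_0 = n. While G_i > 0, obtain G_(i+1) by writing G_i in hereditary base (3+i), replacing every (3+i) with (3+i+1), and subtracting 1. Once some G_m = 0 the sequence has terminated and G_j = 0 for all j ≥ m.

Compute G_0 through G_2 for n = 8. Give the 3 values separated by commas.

8, 9, 10

[0] 8 ≡ 2·3 + 2 (base 3). Lift 4: 10. −1: 9.
[1] 9 ≡ 2·4 + 1 (base 4). Lift 5: 11. −1: 10.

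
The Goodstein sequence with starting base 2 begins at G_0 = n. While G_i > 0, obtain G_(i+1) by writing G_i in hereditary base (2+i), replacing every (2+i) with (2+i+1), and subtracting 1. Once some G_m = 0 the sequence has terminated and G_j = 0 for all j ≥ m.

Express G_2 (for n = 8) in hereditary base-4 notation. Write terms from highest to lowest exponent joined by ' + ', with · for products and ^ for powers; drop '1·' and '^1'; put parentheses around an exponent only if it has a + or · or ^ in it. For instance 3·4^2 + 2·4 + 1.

[0] 8 ≡ 2^(2 + 1) (base 2). Lift 3: 81. −1: 80.
[1] 80 ≡ 2·3^3 + 2·3^2 + 2·3 + 2 (base 3). Lift 4: 554. −1: 553.
[2] 553 ≡ 2·4^4 + 2·4^2 + 2·4 + 1 (base 4). Lift 5: 6311. −1: 6310.

2·4^4 + 2·4^2 + 2·4 + 1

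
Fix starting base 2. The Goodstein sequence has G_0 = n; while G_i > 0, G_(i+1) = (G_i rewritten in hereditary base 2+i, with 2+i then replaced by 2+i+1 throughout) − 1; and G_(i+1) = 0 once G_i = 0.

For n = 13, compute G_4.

280711

i=0: 13 = 2^(2 + 1) + 2^2 + 1 (b=2); 2→3: 3^(3 + 1) + 3^3 + 1 = 109; 109−1 = 108
i=1: 108 = 3^(3 + 1) + 3^3 (b=3); 3→4: 4^(4 + 1) + 4^4 = 1280; 1280−1 = 1279
i=2: 1279 = 4^(4 + 1) + 3·4^3 + 3·4^2 + 3·4 + 3 (b=4); 4→5: 5^(5 + 1) + 3·5^3 + 3·5^2 + 3·5 + 3 = 16093; 16093−1 = 16092
i=3: 16092 = 5^(5 + 1) + 3·5^3 + 3·5^2 + 3·5 + 2 (b=5); 5→6: 6^(6 + 1) + 3·6^3 + 3·6^2 + 3·6 + 2 = 280712; 280712−1 = 280711
i=4: 280711 = 6^(6 + 1) + 3·6^3 + 3·6^2 + 3·6 + 1 (b=6); 6→7: 7^(7 + 1) + 3·7^3 + 3·7^2 + 3·7 + 1 = 5765999; 5765999−1 = 5765998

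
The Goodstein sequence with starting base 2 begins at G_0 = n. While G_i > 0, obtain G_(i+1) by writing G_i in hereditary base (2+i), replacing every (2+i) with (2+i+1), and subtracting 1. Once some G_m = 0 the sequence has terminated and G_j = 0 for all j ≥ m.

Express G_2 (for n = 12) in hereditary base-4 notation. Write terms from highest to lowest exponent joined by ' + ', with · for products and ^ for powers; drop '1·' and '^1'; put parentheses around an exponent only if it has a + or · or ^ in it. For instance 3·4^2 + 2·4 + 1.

4^(4 + 1) + 2·4^2 + 2·4 + 1

G_0=12  [base 2] 2^(2 + 1) + 2^2  →[2↦3]→  3^(3 + 1) + 3^3 = 108  −1 ⇒ G_1=107
G_1=107  [base 3] 3^(3 + 1) + 2·3^2 + 2·3 + 2  →[3↦4]→  4^(4 + 1) + 2·4^2 + 2·4 + 2 = 1066  −1 ⇒ G_2=1065
G_2=1065  [base 4] 4^(4 + 1) + 2·4^2 + 2·4 + 1  →[4↦5]→  5^(5 + 1) + 2·5^2 + 2·5 + 1 = 15686  −1 ⇒ G_3=15685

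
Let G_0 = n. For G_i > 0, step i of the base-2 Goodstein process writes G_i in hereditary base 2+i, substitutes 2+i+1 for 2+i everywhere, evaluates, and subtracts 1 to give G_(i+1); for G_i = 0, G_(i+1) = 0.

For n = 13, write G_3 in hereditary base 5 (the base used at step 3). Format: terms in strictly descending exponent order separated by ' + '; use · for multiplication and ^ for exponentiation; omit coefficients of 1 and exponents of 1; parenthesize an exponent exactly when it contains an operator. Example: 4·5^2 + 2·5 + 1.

(0) 13|_2 = 2^(2 + 1) + 2^2 + 1 ↦ 3^(3 + 1) + 3^3 + 1|_3 = 109 ⇒ 108
(1) 108|_3 = 3^(3 + 1) + 3^3 ↦ 4^(4 + 1) + 4^4|_4 = 1280 ⇒ 1279
(2) 1279|_4 = 4^(4 + 1) + 3·4^3 + 3·4^2 + 3·4 + 3 ↦ 5^(5 + 1) + 3·5^3 + 3·5^2 + 3·5 + 3|_5 = 16093 ⇒ 16092
(3) 16092|_5 = 5^(5 + 1) + 3·5^3 + 3·5^2 + 3·5 + 2 ↦ 6^(6 + 1) + 3·6^3 + 3·6^2 + 3·6 + 2|_6 = 280712 ⇒ 280711

5^(5 + 1) + 3·5^3 + 3·5^2 + 3·5 + 2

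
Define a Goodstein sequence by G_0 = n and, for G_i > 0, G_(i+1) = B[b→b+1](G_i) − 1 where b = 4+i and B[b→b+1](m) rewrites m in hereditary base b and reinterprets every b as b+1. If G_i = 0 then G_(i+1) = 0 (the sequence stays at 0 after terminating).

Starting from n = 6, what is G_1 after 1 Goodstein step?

6

i=0: 6 = 4 + 2 (b=4); 4→5: 5 + 2 = 7; 7−1 = 6
i=1: 6 = 5 + 1 (b=5); 5→6: 6 + 1 = 7; 7−1 = 6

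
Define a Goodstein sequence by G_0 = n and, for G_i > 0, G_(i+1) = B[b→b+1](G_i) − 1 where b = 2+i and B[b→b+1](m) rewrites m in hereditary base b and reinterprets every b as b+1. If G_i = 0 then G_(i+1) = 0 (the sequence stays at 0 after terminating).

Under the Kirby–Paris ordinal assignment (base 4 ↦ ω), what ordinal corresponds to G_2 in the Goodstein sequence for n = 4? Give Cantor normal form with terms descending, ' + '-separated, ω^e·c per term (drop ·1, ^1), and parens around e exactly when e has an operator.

i=0: 4 = 2^2 (b=2); 2→3: 3^3 = 27; 27−1 = 26
i=1: 26 = 2·3^2 + 2·3 + 2 (b=3); 3→4: 2·4^2 + 2·4 + 2 = 42; 42−1 = 41
i=2: 41 = 2·4^2 + 2·4 + 1 (b=4); 4→5: 2·5^2 + 2·5 + 1 = 61; 61−1 = 60

ω^2·2 + ω·2 + 1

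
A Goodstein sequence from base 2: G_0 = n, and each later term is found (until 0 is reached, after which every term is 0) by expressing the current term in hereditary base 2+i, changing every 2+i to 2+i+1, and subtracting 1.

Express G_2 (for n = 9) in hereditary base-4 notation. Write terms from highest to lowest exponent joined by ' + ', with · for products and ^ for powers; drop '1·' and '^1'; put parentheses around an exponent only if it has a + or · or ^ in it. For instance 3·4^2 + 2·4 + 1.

3·4^4 + 3·4^3 + 3·4^2 + 3·4 + 3

i=0: 9 = 2^(2 + 1) + 1 (b=2); 2→3: 3^(3 + 1) + 1 = 82; 82−1 = 81
i=1: 81 = 3^(3 + 1) (b=3); 3→4: 4^(4 + 1) = 1024; 1024−1 = 1023
i=2: 1023 = 3·4^4 + 3·4^3 + 3·4^2 + 3·4 + 3 (b=4); 4→5: 3·5^5 + 3·5^3 + 3·5^2 + 3·5 + 3 = 9843; 9843−1 = 9842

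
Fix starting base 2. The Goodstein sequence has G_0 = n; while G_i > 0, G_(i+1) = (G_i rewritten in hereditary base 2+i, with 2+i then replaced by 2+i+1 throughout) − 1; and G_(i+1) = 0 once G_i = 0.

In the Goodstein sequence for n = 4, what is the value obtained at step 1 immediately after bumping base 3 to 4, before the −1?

42

(0) 4|_2 = 2^2 ↦ 3^3|_3 = 27 ⇒ 26
(1) 26|_3 = 2·3^2 + 2·3 + 2 ↦ 2·4^2 + 2·4 + 2|_4 = 42 ⇒ 41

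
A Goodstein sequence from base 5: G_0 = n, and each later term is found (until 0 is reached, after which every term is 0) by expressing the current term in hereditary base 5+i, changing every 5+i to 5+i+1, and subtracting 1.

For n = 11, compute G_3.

13

G_0 = 11. HB_5(11) = 2·5 + 1. Bump = 13. G_1 = 12.
G_1 = 12. HB_6(12) = 2·6. Bump = 14. G_2 = 13.
G_2 = 13. HB_7(13) = 7 + 6. Bump = 14. G_3 = 13.
G_3 = 13. HB_8(13) = 8 + 5. Bump = 14. G_4 = 13.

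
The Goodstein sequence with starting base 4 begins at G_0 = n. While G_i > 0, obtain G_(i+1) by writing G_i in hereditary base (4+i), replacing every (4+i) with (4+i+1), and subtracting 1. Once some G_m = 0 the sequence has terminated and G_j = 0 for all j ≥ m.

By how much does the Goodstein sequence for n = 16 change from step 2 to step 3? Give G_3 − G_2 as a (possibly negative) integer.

3

(0) 16|_4 = 4^2 ↦ 5^2|_5 = 25 ⇒ 24
(1) 24|_5 = 4·5 + 4 ↦ 4·6 + 4|_6 = 28 ⇒ 27
(2) 27|_6 = 4·6 + 3 ↦ 4·7 + 3|_7 = 31 ⇒ 30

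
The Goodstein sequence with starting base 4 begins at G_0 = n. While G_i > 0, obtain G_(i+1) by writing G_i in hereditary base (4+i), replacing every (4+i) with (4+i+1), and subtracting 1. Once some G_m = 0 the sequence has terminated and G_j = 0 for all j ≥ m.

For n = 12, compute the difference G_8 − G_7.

(0) 12|_4 = 3·4 ↦ 3·5|_5 = 15 ⇒ 14
(1) 14|_5 = 2·5 + 4 ↦ 2·6 + 4|_6 = 16 ⇒ 15
(2) 15|_6 = 2·6 + 3 ↦ 2·7 + 3|_7 = 17 ⇒ 16
(3) 16|_7 = 2·7 + 2 ↦ 2·8 + 2|_8 = 18 ⇒ 17
(4) 17|_8 = 2·8 + 1 ↦ 2·9 + 1|_9 = 19 ⇒ 18
(5) 18|_9 = 2·9 ↦ 2·10|_10 = 20 ⇒ 19
(6) 19|_10 = 10 + 9 ↦ 11 + 9|_11 = 20 ⇒ 19
(7) 19|_11 = 11 + 8 ↦ 12 + 8|_12 = 20 ⇒ 19

0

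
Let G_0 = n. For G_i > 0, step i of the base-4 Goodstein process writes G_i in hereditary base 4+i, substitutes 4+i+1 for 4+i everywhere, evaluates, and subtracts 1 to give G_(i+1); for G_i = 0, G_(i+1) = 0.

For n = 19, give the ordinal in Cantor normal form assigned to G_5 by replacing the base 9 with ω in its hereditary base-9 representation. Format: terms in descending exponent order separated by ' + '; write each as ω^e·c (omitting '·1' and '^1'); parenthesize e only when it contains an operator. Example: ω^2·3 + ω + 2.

G_0 = 19. HB_4(19) = 4^2 + 3. Bump = 28. G_1 = 27.
G_1 = 27. HB_5(27) = 5^2 + 2. Bump = 38. G_2 = 37.
G_2 = 37. HB_6(37) = 6^2 + 1. Bump = 50. G_3 = 49.
G_3 = 49. HB_7(49) = 7^2. Bump = 64. G_4 = 63.
G_4 = 63. HB_8(63) = 7·8 + 7. Bump = 70. G_5 = 69.

ω·7 + 6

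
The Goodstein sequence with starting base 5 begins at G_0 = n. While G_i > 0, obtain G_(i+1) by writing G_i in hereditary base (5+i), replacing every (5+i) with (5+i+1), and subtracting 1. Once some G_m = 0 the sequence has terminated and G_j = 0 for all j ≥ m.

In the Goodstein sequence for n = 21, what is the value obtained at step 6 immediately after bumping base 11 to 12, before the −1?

G_0 = 21. HB_5(21) = 4·5 + 1. Bump = 25. G_1 = 24.
G_1 = 24. HB_6(24) = 4·6. Bump = 28. G_2 = 27.
G_2 = 27. HB_7(27) = 3·7 + 6. Bump = 30. G_3 = 29.
G_3 = 29. HB_8(29) = 3·8 + 5. Bump = 32. G_4 = 31.
G_4 = 31. HB_9(31) = 3·9 + 4. Bump = 34. G_5 = 33.
G_5 = 33. HB_10(33) = 3·10 + 3. Bump = 36. G_6 = 35.
G_6 = 35. HB_11(35) = 3·11 + 2. Bump = 38. G_7 = 37.

38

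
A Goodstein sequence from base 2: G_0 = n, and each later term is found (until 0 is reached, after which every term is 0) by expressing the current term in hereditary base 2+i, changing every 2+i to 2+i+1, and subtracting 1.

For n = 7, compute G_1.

i=0: 7 = 2^2 + 2 + 1 (b=2); 2→3: 3^3 + 3 + 1 = 31; 31−1 = 30
i=1: 30 = 3^3 + 3 (b=3); 3→4: 4^4 + 4 = 260; 260−1 = 259

30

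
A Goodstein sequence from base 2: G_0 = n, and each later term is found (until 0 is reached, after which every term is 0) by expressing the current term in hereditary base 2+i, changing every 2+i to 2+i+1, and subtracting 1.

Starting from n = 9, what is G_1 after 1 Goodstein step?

G_0 = 9. HB_2(9) = 2^(2 + 1) + 1. Bump = 82. G_1 = 81.
G_1 = 81. HB_3(81) = 3^(3 + 1). Bump = 1024. G_2 = 1023.

81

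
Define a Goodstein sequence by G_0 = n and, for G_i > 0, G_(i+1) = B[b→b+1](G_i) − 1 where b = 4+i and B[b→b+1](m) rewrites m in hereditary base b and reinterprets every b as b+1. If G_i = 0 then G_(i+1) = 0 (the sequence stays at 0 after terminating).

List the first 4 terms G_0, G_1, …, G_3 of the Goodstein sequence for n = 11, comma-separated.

11, 12, 13, 14

G_0 = 11. HB_4(11) = 2·4 + 3. Bump = 13. G_1 = 12.
G_1 = 12. HB_5(12) = 2·5 + 2. Bump = 14. G_2 = 13.
G_2 = 13. HB_6(13) = 2·6 + 1. Bump = 15. G_3 = 14.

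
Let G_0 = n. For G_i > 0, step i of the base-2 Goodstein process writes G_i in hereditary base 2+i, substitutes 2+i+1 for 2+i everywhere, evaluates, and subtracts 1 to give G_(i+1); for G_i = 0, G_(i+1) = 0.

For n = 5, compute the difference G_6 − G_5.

554

5 —HB2→ 2^2 + 1 —bump→ 3^3 + 1 = 28 —(−1)→ 27
27 —HB3→ 3^3 —bump→ 4^4 = 256 —(−1)→ 255
255 —HB4→ 3·4^3 + 3·4^2 + 3·4 + 3 —bump→ 3·5^3 + 3·5^2 + 3·5 + 3 = 468 —(−1)→ 467
467 —HB5→ 3·5^3 + 3·5^2 + 3·5 + 2 —bump→ 3·6^3 + 3·6^2 + 3·6 + 2 = 776 —(−1)→ 775
775 —HB6→ 3·6^3 + 3·6^2 + 3·6 + 1 —bump→ 3·7^3 + 3·7^2 + 3·7 + 1 = 1198 —(−1)→ 1197
1197 —HB7→ 3·7^3 + 3·7^2 + 3·7 —bump→ 3·8^3 + 3·8^2 + 3·8 = 1752 —(−1)→ 1751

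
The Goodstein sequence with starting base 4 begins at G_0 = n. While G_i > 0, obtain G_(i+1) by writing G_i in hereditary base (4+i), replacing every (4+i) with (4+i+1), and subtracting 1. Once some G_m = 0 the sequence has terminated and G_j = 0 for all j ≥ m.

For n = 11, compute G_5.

11 —HB4→ 2·4 + 3 —bump→ 2·5 + 3 = 13 —(−1)→ 12
12 —HB5→ 2·5 + 2 —bump→ 2·6 + 2 = 14 —(−1)→ 13
13 —HB6→ 2·6 + 1 —bump→ 2·7 + 1 = 15 —(−1)→ 14
14 —HB7→ 2·7 —bump→ 2·8 = 16 —(−1)→ 15
15 —HB8→ 8 + 7 —bump→ 9 + 7 = 16 —(−1)→ 15
15 —HB9→ 9 + 6 —bump→ 10 + 6 = 16 —(−1)→ 15

15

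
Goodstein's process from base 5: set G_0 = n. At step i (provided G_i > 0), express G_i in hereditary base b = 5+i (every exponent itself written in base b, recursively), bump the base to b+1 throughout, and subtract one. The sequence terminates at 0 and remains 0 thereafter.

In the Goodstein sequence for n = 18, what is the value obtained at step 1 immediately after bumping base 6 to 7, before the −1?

step 0: 18 = 3·5 + 3; sub 6 for 5: 3·6 + 3; = 21; G_1 = 21−1 = 20
step 1: 20 = 3·6 + 2; sub 7 for 6: 3·7 + 2; = 23; G_2 = 23−1 = 22

23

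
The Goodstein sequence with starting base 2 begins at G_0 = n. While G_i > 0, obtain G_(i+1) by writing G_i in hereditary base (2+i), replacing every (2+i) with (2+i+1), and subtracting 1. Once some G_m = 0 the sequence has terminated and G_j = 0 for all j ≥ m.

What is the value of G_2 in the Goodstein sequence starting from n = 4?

[0] 4 ≡ 2^2 (base 2). Lift 3: 27. −1: 26.
[1] 26 ≡ 2·3^2 + 2·3 + 2 (base 3). Lift 4: 42. −1: 41.
[2] 41 ≡ 2·4^2 + 2·4 + 1 (base 4). Lift 5: 61. −1: 60.

41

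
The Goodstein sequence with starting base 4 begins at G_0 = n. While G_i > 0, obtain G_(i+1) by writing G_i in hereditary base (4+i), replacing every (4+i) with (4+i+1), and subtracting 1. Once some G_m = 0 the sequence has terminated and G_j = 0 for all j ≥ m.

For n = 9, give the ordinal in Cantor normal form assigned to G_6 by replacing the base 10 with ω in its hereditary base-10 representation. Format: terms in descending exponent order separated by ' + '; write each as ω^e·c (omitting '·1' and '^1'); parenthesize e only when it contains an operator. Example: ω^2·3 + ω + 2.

ω + 1

(0) 9|_4 = 2·4 + 1 ↦ 2·5 + 1|_5 = 11 ⇒ 10
(1) 10|_5 = 2·5 ↦ 2·6|_6 = 12 ⇒ 11
(2) 11|_6 = 6 + 5 ↦ 7 + 5|_7 = 12 ⇒ 11
(3) 11|_7 = 7 + 4 ↦ 8 + 4|_8 = 12 ⇒ 11
(4) 11|_8 = 8 + 3 ↦ 9 + 3|_9 = 12 ⇒ 11
(5) 11|_9 = 9 + 2 ↦ 10 + 2|_10 = 12 ⇒ 11
(6) 11|_10 = 10 + 1 ↦ 11 + 1|_11 = 12 ⇒ 11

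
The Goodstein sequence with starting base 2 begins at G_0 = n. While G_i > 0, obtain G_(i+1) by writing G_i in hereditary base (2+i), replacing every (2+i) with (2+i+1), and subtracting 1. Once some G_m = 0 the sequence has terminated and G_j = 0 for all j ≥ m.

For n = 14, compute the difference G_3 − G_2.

17469

step 0: 14 = 2^(2 + 1) + 2^2 + 2; sub 3 for 2: 3^(3 + 1) + 3^3 + 3; = 111; G_1 = 111−1 = 110
step 1: 110 = 3^(3 + 1) + 3^3 + 2; sub 4 for 3: 4^(4 + 1) + 4^4 + 2; = 1282; G_2 = 1282−1 = 1281
step 2: 1281 = 4^(4 + 1) + 4^4 + 1; sub 5 for 4: 5^(5 + 1) + 5^5 + 1; = 18751; G_3 = 18751−1 = 18750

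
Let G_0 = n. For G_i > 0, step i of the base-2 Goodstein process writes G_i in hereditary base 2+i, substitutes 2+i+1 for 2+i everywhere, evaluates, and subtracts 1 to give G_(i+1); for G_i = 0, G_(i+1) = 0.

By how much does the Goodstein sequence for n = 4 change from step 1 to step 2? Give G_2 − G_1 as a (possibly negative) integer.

4 —HB2→ 2^2 —bump→ 3^3 = 27 —(−1)→ 26
26 —HB3→ 2·3^2 + 2·3 + 2 —bump→ 2·4^2 + 2·4 + 2 = 42 —(−1)→ 41

15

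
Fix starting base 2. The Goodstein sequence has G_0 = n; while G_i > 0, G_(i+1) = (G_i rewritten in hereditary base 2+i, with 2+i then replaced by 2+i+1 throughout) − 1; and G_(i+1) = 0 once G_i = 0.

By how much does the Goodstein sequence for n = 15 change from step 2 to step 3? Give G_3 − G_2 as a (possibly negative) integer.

i=0: 15 = 2^(2 + 1) + 2^2 + 2 + 1 (b=2); 2→3: 3^(3 + 1) + 3^3 + 3 + 1 = 112; 112−1 = 111
i=1: 111 = 3^(3 + 1) + 3^3 + 3 (b=3); 3→4: 4^(4 + 1) + 4^4 + 4 = 1284; 1284−1 = 1283
i=2: 1283 = 4^(4 + 1) + 4^4 + 3 (b=4); 4→5: 5^(5 + 1) + 5^5 + 3 = 18753; 18753−1 = 18752

17469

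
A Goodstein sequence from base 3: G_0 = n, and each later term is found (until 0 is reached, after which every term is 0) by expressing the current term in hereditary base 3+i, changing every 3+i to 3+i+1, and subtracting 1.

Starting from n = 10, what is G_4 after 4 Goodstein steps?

30

G_0=10  [base 3] 3^2 + 1  →[3↦4]→  4^2 + 1 = 17  −1 ⇒ G_1=16
G_1=16  [base 4] 4^2  →[4↦5]→  5^2 = 25  −1 ⇒ G_2=24
G_2=24  [base 5] 4·5 + 4  →[5↦6]→  4·6 + 4 = 28  −1 ⇒ G_3=27
G_3=27  [base 6] 4·6 + 3  →[6↦7]→  4·7 + 3 = 31  −1 ⇒ G_4=30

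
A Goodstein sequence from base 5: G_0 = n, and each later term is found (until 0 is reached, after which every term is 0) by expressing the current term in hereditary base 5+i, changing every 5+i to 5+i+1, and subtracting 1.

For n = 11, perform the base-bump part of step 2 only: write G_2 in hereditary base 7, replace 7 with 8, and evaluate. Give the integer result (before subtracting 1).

14

step 0: 11 = 2·5 + 1; sub 6 for 5: 2·6 + 1; = 13; G_1 = 13−1 = 12
step 1: 12 = 2·6; sub 7 for 6: 2·7; = 14; G_2 = 14−1 = 13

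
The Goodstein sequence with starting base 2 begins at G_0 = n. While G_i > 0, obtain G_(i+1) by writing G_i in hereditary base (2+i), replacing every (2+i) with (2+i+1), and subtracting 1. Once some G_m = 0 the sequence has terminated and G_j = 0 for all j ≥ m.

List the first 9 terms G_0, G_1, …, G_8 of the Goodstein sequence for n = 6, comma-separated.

6 —HB2→ 2^2 + 2 —bump→ 3^3 + 3 = 30 —(−1)→ 29
29 —HB3→ 3^3 + 2 —bump→ 4^4 + 2 = 258 —(−1)→ 257
257 —HB4→ 4^4 + 1 —bump→ 5^5 + 1 = 3126 —(−1)→ 3125
3125 —HB5→ 5^5 —bump→ 6^6 = 46656 —(−1)→ 46655
46655 —HB6→ 5·6^5 + 5·6^4 + 5·6^3 + 5·6^2 + 5·6 + 5 —bump→ 5·7^5 + 5·7^4 + 5·7^3 + 5·7^2 + 5·7 + 5 = 98040 —(−1)→ 98039
98039 —HB7→ 5·7^5 + 5·7^4 + 5·7^3 + 5·7^2 + 5·7 + 4 —bump→ 5·8^5 + 5·8^4 + 5·8^3 + 5·8^2 + 5·8 + 4 = 187244 —(−1)→ 187243
187243 —HB8→ 5·8^5 + 5·8^4 + 5·8^3 + 5·8^2 + 5·8 + 3 —bump→ 5·9^5 + 5·9^4 + 5·9^3 + 5·9^2 + 5·9 + 3 = 332148 —(−1)→ 332147
332147 —HB9→ 5·9^5 + 5·9^4 + 5·9^3 + 5·9^2 + 5·9 + 2 —bump→ 5·10^5 + 5·10^4 + 5·10^3 + 5·10^2 + 5·10 + 2 = 555552 —(−1)→ 555551

6, 29, 257, 3125, 46655, 98039, 187243, 332147, 555551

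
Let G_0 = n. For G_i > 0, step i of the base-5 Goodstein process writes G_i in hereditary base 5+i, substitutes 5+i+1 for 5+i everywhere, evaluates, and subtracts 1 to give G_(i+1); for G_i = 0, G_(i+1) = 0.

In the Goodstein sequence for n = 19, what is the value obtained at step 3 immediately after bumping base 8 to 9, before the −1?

28

G_0 = 19. HB_5(19) = 3·5 + 4. Bump = 22. G_1 = 21.
G_1 = 21. HB_6(21) = 3·6 + 3. Bump = 24. G_2 = 23.
G_2 = 23. HB_7(23) = 3·7 + 2. Bump = 26. G_3 = 25.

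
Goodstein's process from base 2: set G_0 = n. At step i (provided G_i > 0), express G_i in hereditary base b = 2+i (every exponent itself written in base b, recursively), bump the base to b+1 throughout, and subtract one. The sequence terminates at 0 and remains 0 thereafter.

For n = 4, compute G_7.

173

base 2: 4 = 2^2; at 3: 3^3 = 27; next = 26
base 3: 26 = 2·3^2 + 2·3 + 2; at 4: 2·4^2 + 2·4 + 2 = 42; next = 41
base 4: 41 = 2·4^2 + 2·4 + 1; at 5: 2·5^2 + 2·5 + 1 = 61; next = 60
base 5: 60 = 2·5^2 + 2·5; at 6: 2·6^2 + 2·6 = 84; next = 83
base 6: 83 = 2·6^2 + 6 + 5; at 7: 2·7^2 + 7 + 5 = 110; next = 109
base 7: 109 = 2·7^2 + 7 + 4; at 8: 2·8^2 + 8 + 4 = 140; next = 139
base 8: 139 = 2·8^2 + 8 + 3; at 9: 2·9^2 + 9 + 3 = 174; next = 173
base 9: 173 = 2·9^2 + 9 + 2; at 10: 2·10^2 + 10 + 2 = 212; next = 211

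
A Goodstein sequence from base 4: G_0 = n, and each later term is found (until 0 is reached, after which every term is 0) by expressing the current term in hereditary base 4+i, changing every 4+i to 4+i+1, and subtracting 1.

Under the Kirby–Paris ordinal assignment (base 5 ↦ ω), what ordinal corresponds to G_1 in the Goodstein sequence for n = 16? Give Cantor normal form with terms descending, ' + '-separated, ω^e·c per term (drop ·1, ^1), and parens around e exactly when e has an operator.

G_0 = 16. HB_4(16) = 4^2. Bump = 25. G_1 = 24.
G_1 = 24. HB_5(24) = 4·5 + 4. Bump = 28. G_2 = 27.

ω·4 + 4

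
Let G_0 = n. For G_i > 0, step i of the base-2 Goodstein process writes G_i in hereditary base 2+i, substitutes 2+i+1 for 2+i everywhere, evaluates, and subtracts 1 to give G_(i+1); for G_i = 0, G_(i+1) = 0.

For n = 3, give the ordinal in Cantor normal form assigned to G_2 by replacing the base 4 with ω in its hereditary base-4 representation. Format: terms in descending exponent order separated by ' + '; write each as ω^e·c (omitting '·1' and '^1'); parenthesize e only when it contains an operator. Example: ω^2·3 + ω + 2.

3

G_0 = 3. HB_2(3) = 2 + 1. Bump = 4. G_1 = 3.
G_1 = 3. HB_3(3) = 3. Bump = 4. G_2 = 3.
G_2 = 3. HB_4(3) = 3. Bump = 3. G_3 = 2.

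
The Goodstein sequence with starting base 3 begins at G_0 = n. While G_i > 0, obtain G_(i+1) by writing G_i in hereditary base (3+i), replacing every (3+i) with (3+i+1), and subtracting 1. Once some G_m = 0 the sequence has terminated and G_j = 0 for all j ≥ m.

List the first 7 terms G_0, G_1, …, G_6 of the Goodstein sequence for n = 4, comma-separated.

step 0: 4 = 3 + 1; sub 4 for 3: 4 + 1; = 5; G_1 = 5−1 = 4
step 1: 4 = 4; sub 5 for 4: 5; = 5; G_2 = 5−1 = 4
step 2: 4 = 4; sub 6 for 5: 4; = 4; G_3 = 4−1 = 3
step 3: 3 = 3; sub 7 for 6: 3; = 3; G_4 = 3−1 = 2
step 4: 2 = 2; sub 8 for 7: 2; = 2; G_5 = 2−1 = 1
step 5: 1 = 1; sub 9 for 8: 1; = 1; G_6 = 1−1 = 0

4, 4, 4, 3, 2, 1, 0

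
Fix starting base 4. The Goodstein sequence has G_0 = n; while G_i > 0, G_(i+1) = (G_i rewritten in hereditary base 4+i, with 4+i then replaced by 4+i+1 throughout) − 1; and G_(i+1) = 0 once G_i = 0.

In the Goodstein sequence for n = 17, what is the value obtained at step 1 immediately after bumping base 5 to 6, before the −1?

17 —HB4→ 4^2 + 1 —bump→ 5^2 + 1 = 26 —(−1)→ 25
25 —HB5→ 5^2 —bump→ 6^2 = 36 —(−1)→ 35

36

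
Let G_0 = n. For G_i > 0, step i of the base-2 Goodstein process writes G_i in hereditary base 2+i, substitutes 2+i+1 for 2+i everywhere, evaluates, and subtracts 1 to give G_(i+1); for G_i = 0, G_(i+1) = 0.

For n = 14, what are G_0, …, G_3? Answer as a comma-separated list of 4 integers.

G_0=14  [base 2] 2^(2 + 1) + 2^2 + 2  →[2↦3]→  3^(3 + 1) + 3^3 + 3 = 111  −1 ⇒ G_1=110
G_1=110  [base 3] 3^(3 + 1) + 3^3 + 2  →[3↦4]→  4^(4 + 1) + 4^4 + 2 = 1282  −1 ⇒ G_2=1281
G_2=1281  [base 4] 4^(4 + 1) + 4^4 + 1  →[4↦5]→  5^(5 + 1) + 5^5 + 1 = 18751  −1 ⇒ G_3=18750

14, 110, 1281, 18750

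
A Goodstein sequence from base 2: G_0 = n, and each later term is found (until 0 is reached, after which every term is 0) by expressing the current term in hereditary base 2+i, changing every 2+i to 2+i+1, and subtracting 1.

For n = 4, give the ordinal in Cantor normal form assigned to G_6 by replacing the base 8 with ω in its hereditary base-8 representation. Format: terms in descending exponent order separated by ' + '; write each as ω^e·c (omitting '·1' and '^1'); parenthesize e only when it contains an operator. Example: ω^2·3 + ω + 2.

ω^2·2 + ω + 3

(0) 4|_2 = 2^2 ↦ 3^3|_3 = 27 ⇒ 26
(1) 26|_3 = 2·3^2 + 2·3 + 2 ↦ 2·4^2 + 2·4 + 2|_4 = 42 ⇒ 41
(2) 41|_4 = 2·4^2 + 2·4 + 1 ↦ 2·5^2 + 2·5 + 1|_5 = 61 ⇒ 60
(3) 60|_5 = 2·5^2 + 2·5 ↦ 2·6^2 + 2·6|_6 = 84 ⇒ 83
(4) 83|_6 = 2·6^2 + 6 + 5 ↦ 2·7^2 + 7 + 5|_7 = 110 ⇒ 109
(5) 109|_7 = 2·7^2 + 7 + 4 ↦ 2·8^2 + 8 + 4|_8 = 140 ⇒ 139
(6) 139|_8 = 2·8^2 + 8 + 3 ↦ 2·9^2 + 9 + 3|_9 = 174 ⇒ 173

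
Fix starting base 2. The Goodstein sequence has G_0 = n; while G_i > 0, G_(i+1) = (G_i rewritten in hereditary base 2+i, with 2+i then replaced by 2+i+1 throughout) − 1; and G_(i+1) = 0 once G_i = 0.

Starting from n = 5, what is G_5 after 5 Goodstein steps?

G_0=5  [base 2] 2^2 + 1  →[2↦3]→  3^3 + 1 = 28  −1 ⇒ G_1=27
G_1=27  [base 3] 3^3  →[3↦4]→  4^4 = 256  −1 ⇒ G_2=255
G_2=255  [base 4] 3·4^3 + 3·4^2 + 3·4 + 3  →[4↦5]→  3·5^3 + 3·5^2 + 3·5 + 3 = 468  −1 ⇒ G_3=467
G_3=467  [base 5] 3·5^3 + 3·5^2 + 3·5 + 2  →[5↦6]→  3·6^3 + 3·6^2 + 3·6 + 2 = 776  −1 ⇒ G_4=775
G_4=775  [base 6] 3·6^3 + 3·6^2 + 3·6 + 1  →[6↦7]→  3·7^3 + 3·7^2 + 3·7 + 1 = 1198  −1 ⇒ G_5=1197
G_5=1197  [base 7] 3·7^3 + 3·7^2 + 3·7  →[7↦8]→  3·8^3 + 3·8^2 + 3·8 = 1752  −1 ⇒ G_6=1751

1197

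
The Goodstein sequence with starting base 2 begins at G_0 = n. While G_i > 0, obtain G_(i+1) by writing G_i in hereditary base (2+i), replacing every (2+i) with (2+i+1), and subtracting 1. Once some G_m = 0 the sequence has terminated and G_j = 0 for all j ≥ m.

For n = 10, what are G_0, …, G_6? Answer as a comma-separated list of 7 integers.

10, 83, 1025, 15625, 279935, 4215754, 84073323

(0) 10|_2 = 2^(2 + 1) + 2 ↦ 3^(3 + 1) + 3|_3 = 84 ⇒ 83
(1) 83|_3 = 3^(3 + 1) + 2 ↦ 4^(4 + 1) + 2|_4 = 1026 ⇒ 1025
(2) 1025|_4 = 4^(4 + 1) + 1 ↦ 5^(5 + 1) + 1|_5 = 15626 ⇒ 15625
(3) 15625|_5 = 5^(5 + 1) ↦ 6^(6 + 1)|_6 = 279936 ⇒ 279935
(4) 279935|_6 = 5·6^6 + 5·6^5 + 5·6^4 + 5·6^3 + 5·6^2 + 5·6 + 5 ↦ 5·7^7 + 5·7^5 + 5·7^4 + 5·7^3 + 5·7^2 + 5·7 + 5|_7 = 4215755 ⇒ 4215754
(5) 4215754|_7 = 5·7^7 + 5·7^5 + 5·7^4 + 5·7^3 + 5·7^2 + 5·7 + 4 ↦ 5·8^8 + 5·8^5 + 5·8^4 + 5·8^3 + 5·8^2 + 5·8 + 4|_8 = 84073324 ⇒ 84073323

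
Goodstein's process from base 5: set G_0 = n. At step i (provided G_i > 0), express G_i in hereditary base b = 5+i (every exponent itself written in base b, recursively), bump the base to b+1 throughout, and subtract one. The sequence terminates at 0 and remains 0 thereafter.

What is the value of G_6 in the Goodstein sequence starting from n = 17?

26

G_0=17  [base 5] 3·5 + 2  →[5↦6]→  3·6 + 2 = 20  −1 ⇒ G_1=19
G_1=19  [base 6] 3·6 + 1  →[6↦7]→  3·7 + 1 = 22  −1 ⇒ G_2=21
G_2=21  [base 7] 3·7  →[7↦8]→  3·8 = 24  −1 ⇒ G_3=23
G_3=23  [base 8] 2·8 + 7  →[8↦9]→  2·9 + 7 = 25  −1 ⇒ G_4=24
G_4=24  [base 9] 2·9 + 6  →[9↦10]→  2·10 + 6 = 26  −1 ⇒ G_5=25
G_5=25  [base 10] 2·10 + 5  →[10↦11]→  2·11 + 5 = 27  −1 ⇒ G_6=26
G_6=26  [base 11] 2·11 + 4  →[11↦12]→  2·12 + 4 = 28  −1 ⇒ G_7=27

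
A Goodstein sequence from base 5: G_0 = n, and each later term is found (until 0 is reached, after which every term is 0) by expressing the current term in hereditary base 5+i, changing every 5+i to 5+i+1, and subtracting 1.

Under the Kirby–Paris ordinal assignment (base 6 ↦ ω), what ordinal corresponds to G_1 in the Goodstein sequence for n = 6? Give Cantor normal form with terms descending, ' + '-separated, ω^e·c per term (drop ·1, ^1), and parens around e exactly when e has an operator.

i=0: 6 = 5 + 1 (b=5); 5→6: 6 + 1 = 7; 7−1 = 6
i=1: 6 = 6 (b=6); 6→7: 7 = 7; 7−1 = 6

ω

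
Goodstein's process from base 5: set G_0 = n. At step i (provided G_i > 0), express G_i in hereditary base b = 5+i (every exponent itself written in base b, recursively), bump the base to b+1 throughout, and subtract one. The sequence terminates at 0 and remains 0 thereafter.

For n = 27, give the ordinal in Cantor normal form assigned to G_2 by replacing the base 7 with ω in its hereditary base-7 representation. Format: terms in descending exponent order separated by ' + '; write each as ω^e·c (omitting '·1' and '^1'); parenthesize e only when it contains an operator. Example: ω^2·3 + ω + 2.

base 5: 27 = 5^2 + 2; at 6: 6^2 + 2 = 38; next = 37
base 6: 37 = 6^2 + 1; at 7: 7^2 + 1 = 50; next = 49

ω^2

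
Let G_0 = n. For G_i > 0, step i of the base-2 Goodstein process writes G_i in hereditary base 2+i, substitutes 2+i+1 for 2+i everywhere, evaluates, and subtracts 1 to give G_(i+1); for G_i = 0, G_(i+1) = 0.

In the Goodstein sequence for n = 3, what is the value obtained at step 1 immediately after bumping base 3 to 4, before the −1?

4

base 2: 3 = 2 + 1; at 3: 3 + 1 = 4; next = 3
base 3: 3 = 3; at 4: 4 = 4; next = 3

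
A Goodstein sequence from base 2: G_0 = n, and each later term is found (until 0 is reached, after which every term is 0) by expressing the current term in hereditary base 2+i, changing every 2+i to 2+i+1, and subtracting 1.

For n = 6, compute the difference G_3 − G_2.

2868

base 2: 6 = 2^2 + 2; at 3: 3^3 + 3 = 30; next = 29
base 3: 29 = 3^3 + 2; at 4: 4^4 + 2 = 258; next = 257
base 4: 257 = 4^4 + 1; at 5: 5^5 + 1 = 3126; next = 3125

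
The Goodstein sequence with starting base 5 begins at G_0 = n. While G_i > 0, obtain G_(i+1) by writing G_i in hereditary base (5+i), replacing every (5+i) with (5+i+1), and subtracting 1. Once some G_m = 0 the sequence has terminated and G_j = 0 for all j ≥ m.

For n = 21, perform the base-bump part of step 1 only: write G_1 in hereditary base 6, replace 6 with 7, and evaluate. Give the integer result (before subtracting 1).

28

21 —HB5→ 4·5 + 1 —bump→ 4·6 + 1 = 25 —(−1)→ 24
24 —HB6→ 4·6 —bump→ 4·7 = 28 —(−1)→ 27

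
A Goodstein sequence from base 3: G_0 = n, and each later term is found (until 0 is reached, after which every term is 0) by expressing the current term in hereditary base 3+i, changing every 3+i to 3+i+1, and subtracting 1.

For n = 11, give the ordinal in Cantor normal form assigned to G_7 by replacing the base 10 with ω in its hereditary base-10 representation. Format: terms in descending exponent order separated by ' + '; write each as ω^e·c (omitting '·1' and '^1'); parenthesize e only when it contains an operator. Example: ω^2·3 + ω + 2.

11 —HB3→ 3^2 + 2 —bump→ 4^2 + 2 = 18 —(−1)→ 17
17 —HB4→ 4^2 + 1 —bump→ 5^2 + 1 = 26 —(−1)→ 25
25 —HB5→ 5^2 —bump→ 6^2 = 36 —(−1)→ 35
35 —HB6→ 5·6 + 5 —bump→ 5·7 + 5 = 40 —(−1)→ 39
39 —HB7→ 5·7 + 4 —bump→ 5·8 + 4 = 44 —(−1)→ 43
43 —HB8→ 5·8 + 3 —bump→ 5·9 + 3 = 48 —(−1)→ 47
47 —HB9→ 5·9 + 2 —bump→ 5·10 + 2 = 52 —(−1)→ 51
51 —HB10→ 5·10 + 1 —bump→ 5·11 + 1 = 56 —(−1)→ 55

ω·5 + 1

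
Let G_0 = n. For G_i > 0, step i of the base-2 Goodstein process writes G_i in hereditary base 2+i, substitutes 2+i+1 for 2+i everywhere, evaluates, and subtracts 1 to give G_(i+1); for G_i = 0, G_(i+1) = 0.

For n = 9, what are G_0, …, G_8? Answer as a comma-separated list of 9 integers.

9 —HB2→ 2^(2 + 1) + 1 —bump→ 3^(3 + 1) + 1 = 82 —(−1)→ 81
81 —HB3→ 3^(3 + 1) —bump→ 4^(4 + 1) = 1024 —(−1)→ 1023
1023 —HB4→ 3·4^4 + 3·4^3 + 3·4^2 + 3·4 + 3 —bump→ 3·5^5 + 3·5^3 + 3·5^2 + 3·5 + 3 = 9843 —(−1)→ 9842
9842 —HB5→ 3·5^5 + 3·5^3 + 3·5^2 + 3·5 + 2 —bump→ 3·6^6 + 3·6^3 + 3·6^2 + 3·6 + 2 = 140744 —(−1)→ 140743
140743 —HB6→ 3·6^6 + 3·6^3 + 3·6^2 + 3·6 + 1 —bump→ 3·7^7 + 3·7^3 + 3·7^2 + 3·7 + 1 = 2471827 —(−1)→ 2471826
2471826 —HB7→ 3·7^7 + 3·7^3 + 3·7^2 + 3·7 —bump→ 3·8^8 + 3·8^3 + 3·8^2 + 3·8 = 50333400 —(−1)→ 50333399
50333399 —HB8→ 3·8^8 + 3·8^3 + 3·8^2 + 2·8 + 7 —bump→ 3·9^9 + 3·9^3 + 3·9^2 + 2·9 + 7 = 1162263922 —(−1)→ 1162263921
1162263921 —HB9→ 3·9^9 + 3·9^3 + 3·9^2 + 2·9 + 6 —bump→ 3·10^10 + 3·10^3 + 3·10^2 + 2·10 + 6 = 30000003326 —(−1)→ 30000003325

9, 81, 1023, 9842, 140743, 2471826, 50333399, 1162263921, 30000003325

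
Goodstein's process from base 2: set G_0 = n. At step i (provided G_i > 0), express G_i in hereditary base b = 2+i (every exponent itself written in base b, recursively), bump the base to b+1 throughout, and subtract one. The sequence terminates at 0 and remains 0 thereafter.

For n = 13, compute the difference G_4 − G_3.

264619

i=0: 13 = 2^(2 + 1) + 2^2 + 1 (b=2); 2→3: 3^(3 + 1) + 3^3 + 1 = 109; 109−1 = 108
i=1: 108 = 3^(3 + 1) + 3^3 (b=3); 3→4: 4^(4 + 1) + 4^4 = 1280; 1280−1 = 1279
i=2: 1279 = 4^(4 + 1) + 3·4^3 + 3·4^2 + 3·4 + 3 (b=4); 4→5: 5^(5 + 1) + 3·5^3 + 3·5^2 + 3·5 + 3 = 16093; 16093−1 = 16092
i=3: 16092 = 5^(5 + 1) + 3·5^3 + 3·5^2 + 3·5 + 2 (b=5); 5→6: 6^(6 + 1) + 3·6^3 + 3·6^2 + 3·6 + 2 = 280712; 280712−1 = 280711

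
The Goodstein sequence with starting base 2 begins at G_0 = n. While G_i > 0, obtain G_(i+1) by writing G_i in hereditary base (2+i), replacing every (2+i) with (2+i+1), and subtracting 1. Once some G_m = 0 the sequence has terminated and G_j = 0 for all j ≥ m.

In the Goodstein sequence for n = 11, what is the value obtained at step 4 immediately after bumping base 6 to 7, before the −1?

step 0: 11 = 2^(2 + 1) + 2 + 1; sub 3 for 2: 3^(3 + 1) + 3 + 1; = 85; G_1 = 85−1 = 84
step 1: 84 = 3^(3 + 1) + 3; sub 4 for 3: 4^(4 + 1) + 4; = 1028; G_2 = 1028−1 = 1027
step 2: 1027 = 4^(4 + 1) + 3; sub 5 for 4: 5^(5 + 1) + 3; = 15628; G_3 = 15628−1 = 15627
step 3: 15627 = 5^(5 + 1) + 2; sub 6 for 5: 6^(6 + 1) + 2; = 279938; G_4 = 279938−1 = 279937
step 4: 279937 = 6^(6 + 1) + 1; sub 7 for 6: 7^(7 + 1) + 1; = 5764802; G_5 = 5764802−1 = 5764801

5764802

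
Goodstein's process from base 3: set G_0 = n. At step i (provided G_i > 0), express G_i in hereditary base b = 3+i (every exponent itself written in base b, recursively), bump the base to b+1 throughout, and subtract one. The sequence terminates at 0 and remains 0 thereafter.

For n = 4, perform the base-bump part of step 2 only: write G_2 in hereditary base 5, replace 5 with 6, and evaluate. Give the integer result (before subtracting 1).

4

(0) 4|_3 = 3 + 1 ↦ 4 + 1|_4 = 5 ⇒ 4
(1) 4|_4 = 4 ↦ 5|_5 = 5 ⇒ 4
(2) 4|_5 = 4 ↦ 4|_6 = 4 ⇒ 3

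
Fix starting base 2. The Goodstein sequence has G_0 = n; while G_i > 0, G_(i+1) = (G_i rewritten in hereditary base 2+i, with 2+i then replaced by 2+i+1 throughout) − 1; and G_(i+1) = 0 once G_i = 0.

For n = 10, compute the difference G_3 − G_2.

(0) 10|_2 = 2^(2 + 1) + 2 ↦ 3^(3 + 1) + 3|_3 = 84 ⇒ 83
(1) 83|_3 = 3^(3 + 1) + 2 ↦ 4^(4 + 1) + 2|_4 = 1026 ⇒ 1025
(2) 1025|_4 = 4^(4 + 1) + 1 ↦ 5^(5 + 1) + 1|_5 = 15626 ⇒ 15625

14600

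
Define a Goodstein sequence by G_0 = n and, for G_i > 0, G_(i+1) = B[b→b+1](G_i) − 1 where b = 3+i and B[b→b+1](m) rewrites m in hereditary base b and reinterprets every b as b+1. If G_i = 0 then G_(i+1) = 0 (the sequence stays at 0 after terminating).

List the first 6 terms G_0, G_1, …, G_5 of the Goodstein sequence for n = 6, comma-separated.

step 0: 6 = 2·3; sub 4 for 3: 2·4; = 8; G_1 = 8−1 = 7
step 1: 7 = 4 + 3; sub 5 for 4: 5 + 3; = 8; G_2 = 8−1 = 7
step 2: 7 = 5 + 2; sub 6 for 5: 6 + 2; = 8; G_3 = 8−1 = 7
step 3: 7 = 6 + 1; sub 7 for 6: 7 + 1; = 8; G_4 = 8−1 = 7
step 4: 7 = 7; sub 8 for 7: 8; = 8; G_5 = 8−1 = 7

6, 7, 7, 7, 7, 7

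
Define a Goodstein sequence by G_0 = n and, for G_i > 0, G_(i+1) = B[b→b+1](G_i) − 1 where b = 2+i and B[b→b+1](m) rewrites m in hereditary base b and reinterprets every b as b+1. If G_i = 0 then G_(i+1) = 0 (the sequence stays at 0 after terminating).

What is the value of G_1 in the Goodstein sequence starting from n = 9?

81

base 2: 9 = 2^(2 + 1) + 1; at 3: 3^(3 + 1) + 1 = 82; next = 81
base 3: 81 = 3^(3 + 1); at 4: 4^(4 + 1) = 1024; next = 1023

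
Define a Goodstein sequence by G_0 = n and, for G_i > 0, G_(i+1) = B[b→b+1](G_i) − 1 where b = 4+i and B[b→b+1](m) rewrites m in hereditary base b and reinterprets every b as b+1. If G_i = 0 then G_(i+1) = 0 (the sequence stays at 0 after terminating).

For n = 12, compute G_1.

14

G_0 = 12. HB_4(12) = 3·4. Bump = 15. G_1 = 14.
G_1 = 14. HB_5(14) = 2·5 + 4. Bump = 16. G_2 = 15.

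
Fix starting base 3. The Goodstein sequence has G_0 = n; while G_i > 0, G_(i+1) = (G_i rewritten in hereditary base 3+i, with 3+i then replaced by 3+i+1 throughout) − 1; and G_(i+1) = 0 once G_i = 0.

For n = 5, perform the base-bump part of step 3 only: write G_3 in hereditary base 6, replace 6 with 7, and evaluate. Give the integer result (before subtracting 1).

5

(0) 5|_3 = 3 + 2 ↦ 4 + 2|_4 = 6 ⇒ 5
(1) 5|_4 = 4 + 1 ↦ 5 + 1|_5 = 6 ⇒ 5
(2) 5|_5 = 5 ↦ 6|_6 = 6 ⇒ 5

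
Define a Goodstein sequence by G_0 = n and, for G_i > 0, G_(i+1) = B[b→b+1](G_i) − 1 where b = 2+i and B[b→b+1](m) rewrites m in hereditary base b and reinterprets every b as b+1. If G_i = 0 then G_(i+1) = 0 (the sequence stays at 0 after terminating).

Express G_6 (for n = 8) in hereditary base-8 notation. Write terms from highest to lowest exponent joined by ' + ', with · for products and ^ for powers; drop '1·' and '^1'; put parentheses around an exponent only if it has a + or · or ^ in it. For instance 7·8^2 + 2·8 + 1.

i=0: 8 = 2^(2 + 1) (b=2); 2→3: 3^(3 + 1) = 81; 81−1 = 80
i=1: 80 = 2·3^3 + 2·3^2 + 2·3 + 2 (b=3); 3→4: 2·4^4 + 2·4^2 + 2·4 + 2 = 554; 554−1 = 553
i=2: 553 = 2·4^4 + 2·4^2 + 2·4 + 1 (b=4); 4→5: 2·5^5 + 2·5^2 + 2·5 + 1 = 6311; 6311−1 = 6310
i=3: 6310 = 2·5^5 + 2·5^2 + 2·5 (b=5); 5→6: 2·6^6 + 2·6^2 + 2·6 = 93396; 93396−1 = 93395
i=4: 93395 = 2·6^6 + 2·6^2 + 6 + 5 (b=6); 6→7: 2·7^7 + 2·7^2 + 7 + 5 = 1647196; 1647196−1 = 1647195
i=5: 1647195 = 2·7^7 + 2·7^2 + 7 + 4 (b=7); 7→8: 2·8^8 + 2·8^2 + 8 + 4 = 33554572; 33554572−1 = 33554571
i=6: 33554571 = 2·8^8 + 2·8^2 + 8 + 3 (b=8); 8→9: 2·9^9 + 2·9^2 + 9 + 3 = 774841152; 774841152−1 = 774841151

2·8^8 + 2·8^2 + 8 + 3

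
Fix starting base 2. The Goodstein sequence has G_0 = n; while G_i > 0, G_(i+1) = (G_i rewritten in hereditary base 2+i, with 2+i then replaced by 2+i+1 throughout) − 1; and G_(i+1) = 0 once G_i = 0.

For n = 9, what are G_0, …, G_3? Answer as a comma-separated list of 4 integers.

G_0 = 9. HB_2(9) = 2^(2 + 1) + 1. Bump = 82. G_1 = 81.
G_1 = 81. HB_3(81) = 3^(3 + 1). Bump = 1024. G_2 = 1023.
G_2 = 1023. HB_4(1023) = 3·4^4 + 3·4^3 + 3·4^2 + 3·4 + 3. Bump = 9843. G_3 = 9842.

9, 81, 1023, 9842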